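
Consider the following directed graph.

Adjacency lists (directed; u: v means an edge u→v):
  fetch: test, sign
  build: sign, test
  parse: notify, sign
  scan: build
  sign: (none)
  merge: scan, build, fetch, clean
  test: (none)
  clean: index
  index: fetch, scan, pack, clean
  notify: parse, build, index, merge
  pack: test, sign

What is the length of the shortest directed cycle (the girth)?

For each vertex v, BFS finds the shortest path from v back to v.
The shortest such closed walk is parse → notify → parse, length 2.

2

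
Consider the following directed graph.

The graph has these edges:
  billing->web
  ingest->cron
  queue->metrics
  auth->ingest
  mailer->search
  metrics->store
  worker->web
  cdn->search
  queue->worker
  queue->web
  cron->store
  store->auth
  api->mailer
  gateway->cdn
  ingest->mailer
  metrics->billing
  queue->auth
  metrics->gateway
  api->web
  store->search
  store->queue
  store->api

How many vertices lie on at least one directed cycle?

6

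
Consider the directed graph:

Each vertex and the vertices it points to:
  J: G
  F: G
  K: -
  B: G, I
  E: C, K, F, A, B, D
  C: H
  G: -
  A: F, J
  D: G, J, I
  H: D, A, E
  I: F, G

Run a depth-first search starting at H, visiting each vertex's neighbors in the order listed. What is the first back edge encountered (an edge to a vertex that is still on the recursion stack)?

C→H

DFS from H (visiting each vertex's neighbors in the order listed); mark gray on enter, black on exit:
H gray
  D gray
    G gray
    G black
    J gray
      J→G: G black — skip
    J black
    I gray
      F gray
        F→G: G black — skip
      F black
      I→G: G black — skip
    I black
  D black
  A gray
    A→F: F black — skip
    A→J: J black — skip
  A black
  E gray
    C gray
      C→H: H is gray → back edge
First back edge: C → H.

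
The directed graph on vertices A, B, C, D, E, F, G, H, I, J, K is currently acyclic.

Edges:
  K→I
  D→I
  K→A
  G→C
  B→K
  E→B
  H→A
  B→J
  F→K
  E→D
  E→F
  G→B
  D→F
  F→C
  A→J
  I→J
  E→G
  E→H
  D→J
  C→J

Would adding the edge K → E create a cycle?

Adding K→E creates a cycle iff E can already reach K.
Path from E: E → B → K.
So E → … → K → E is a cycle.

Yes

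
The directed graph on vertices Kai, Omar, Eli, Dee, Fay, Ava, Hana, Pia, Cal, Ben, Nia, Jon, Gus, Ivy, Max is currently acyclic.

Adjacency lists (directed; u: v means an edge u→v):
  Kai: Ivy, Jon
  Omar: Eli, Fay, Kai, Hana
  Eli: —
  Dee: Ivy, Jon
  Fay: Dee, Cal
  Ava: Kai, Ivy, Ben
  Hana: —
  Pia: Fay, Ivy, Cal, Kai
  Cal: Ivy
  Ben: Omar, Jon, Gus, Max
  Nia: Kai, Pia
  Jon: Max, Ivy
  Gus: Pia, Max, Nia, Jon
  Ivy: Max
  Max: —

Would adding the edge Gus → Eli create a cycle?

No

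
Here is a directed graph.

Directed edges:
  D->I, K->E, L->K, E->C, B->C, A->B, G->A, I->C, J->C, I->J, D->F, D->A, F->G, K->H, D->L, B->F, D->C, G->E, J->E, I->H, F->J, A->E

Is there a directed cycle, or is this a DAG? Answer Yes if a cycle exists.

DFS with white/gray/black marking, starting from B:
B gray
  F gray
    G gray
      E gray
        C gray
        C black
      E black
      A gray
        A→B: B is gray → back edge
Back edge found, so a cycle exists: B → F → G → A → B.

Yes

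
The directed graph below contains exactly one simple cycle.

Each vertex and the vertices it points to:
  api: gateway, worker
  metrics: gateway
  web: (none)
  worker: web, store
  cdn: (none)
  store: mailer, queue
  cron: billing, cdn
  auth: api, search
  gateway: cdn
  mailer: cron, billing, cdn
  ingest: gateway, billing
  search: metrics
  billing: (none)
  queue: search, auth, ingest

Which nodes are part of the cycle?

api, auth, queue, store, worker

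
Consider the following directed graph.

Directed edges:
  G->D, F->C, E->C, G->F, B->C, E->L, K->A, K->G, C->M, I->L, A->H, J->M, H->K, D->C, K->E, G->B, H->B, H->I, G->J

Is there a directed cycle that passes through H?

H is on a cycle iff H can reach itself via ≥1 edge.
H → K → A → H — yes.

Yes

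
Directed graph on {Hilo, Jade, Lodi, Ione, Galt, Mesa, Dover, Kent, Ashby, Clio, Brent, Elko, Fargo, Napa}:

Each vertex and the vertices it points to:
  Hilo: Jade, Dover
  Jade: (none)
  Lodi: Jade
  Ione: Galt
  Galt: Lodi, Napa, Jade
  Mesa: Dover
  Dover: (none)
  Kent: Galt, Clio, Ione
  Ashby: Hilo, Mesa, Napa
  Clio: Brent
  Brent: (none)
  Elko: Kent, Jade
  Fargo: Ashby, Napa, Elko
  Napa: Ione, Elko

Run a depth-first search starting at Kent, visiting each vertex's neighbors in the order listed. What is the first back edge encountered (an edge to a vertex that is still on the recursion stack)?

Ione→Galt

DFS from Kent (visiting each vertex's neighbors in the order listed); mark gray on enter, black on exit:
Kent gray
  Galt gray
    Lodi gray
      Jade gray
      Jade black
    Lodi black
    Napa gray
      Ione gray
        Ione→Galt: Galt is gray → back edge
First back edge: Ione → Galt.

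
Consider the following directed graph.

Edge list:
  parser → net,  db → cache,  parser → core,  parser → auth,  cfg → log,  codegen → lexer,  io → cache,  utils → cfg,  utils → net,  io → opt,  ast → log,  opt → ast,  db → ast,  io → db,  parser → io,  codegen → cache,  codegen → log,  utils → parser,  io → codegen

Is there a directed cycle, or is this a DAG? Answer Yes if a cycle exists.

No

DFS with white/gray/black marking, starting from cfg:
cfg gray
  log gray
  log black
cfg black
auth gray
auth black
cache gray
cache black
db gray
  db→cache: cache black — skip
  ast gray
    ast→log: log black — skip
  ast black
db black
net gray
net black
lexer gray
lexer black
utils gray
  utils→net: net black — skip
  utils→cfg: cfg black — skip
  parser gray
    io gray
      io→db: db black — skip
      opt gray
        opt→ast: ast black — skip
      opt black
      io→cache: cache black — skip
      codegen gray
        codegen→cache: cache black — skip
        codegen→log: log black — skip
        codegen→lexer: lexer black — skip
      codegen black
    io black
    core gray
    core black
    parser→net: net black — skip
    parser→auth: auth black — skip
  parser black
utils black
Every edge goes to a white or black vertex — no back edge, so the graph is acyclic.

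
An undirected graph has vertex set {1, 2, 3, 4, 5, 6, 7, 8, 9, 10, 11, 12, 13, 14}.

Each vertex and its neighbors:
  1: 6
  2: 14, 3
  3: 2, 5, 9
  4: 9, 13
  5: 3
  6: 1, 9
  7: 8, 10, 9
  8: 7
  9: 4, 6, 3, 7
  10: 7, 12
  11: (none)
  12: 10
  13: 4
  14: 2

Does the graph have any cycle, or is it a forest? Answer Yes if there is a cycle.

No

DFS, tracking each vertex's parent; an edge to a visited non-parent vertex closes a cycle.
Start from 9:
visit 9 (parent –)
  visit 4 (parent 9)
    4–9: parent, skip
    visit 13 (parent 4)
      13–4: parent, skip
  visit 6 (parent 9)
    visit 1 (parent 6)
      1–6: parent, skip
    6–9: parent, skip
  visit 3 (parent 9)
    visit 2 (parent 3)
      visit 14 (parent 2)
        14–2: parent, skip
      2–3: parent, skip
    visit 5 (parent 3)
      5–3: parent, skip
    3–9: parent, skip
  visit 7 (parent 9)
    visit 8 (parent 7)
      8–7: parent, skip
    visit 10 (parent 7)
      10–7: parent, skip
      visit 12 (parent 10)
        12–10: parent, skip
    7–9: parent, skip
visit 11 (parent –)
No non-parent visited neighbor found — the graph is a forest.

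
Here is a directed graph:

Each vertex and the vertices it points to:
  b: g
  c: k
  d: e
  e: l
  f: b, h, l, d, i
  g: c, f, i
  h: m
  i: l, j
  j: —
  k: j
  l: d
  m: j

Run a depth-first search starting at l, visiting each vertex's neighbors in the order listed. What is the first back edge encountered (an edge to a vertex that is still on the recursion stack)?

e→l

DFS from l (visiting each vertex's neighbors in the order listed); mark gray on enter, black on exit:
l gray
  d gray
    e gray
      e→l: l is gray → back edge
First back edge: e → l.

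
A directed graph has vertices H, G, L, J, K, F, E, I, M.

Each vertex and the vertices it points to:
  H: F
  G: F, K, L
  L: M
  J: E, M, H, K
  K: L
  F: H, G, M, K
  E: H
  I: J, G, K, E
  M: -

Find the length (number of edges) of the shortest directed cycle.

For each vertex v, BFS finds the shortest path from v back to v.
The shortest such closed walk is G → F → G, length 2.

2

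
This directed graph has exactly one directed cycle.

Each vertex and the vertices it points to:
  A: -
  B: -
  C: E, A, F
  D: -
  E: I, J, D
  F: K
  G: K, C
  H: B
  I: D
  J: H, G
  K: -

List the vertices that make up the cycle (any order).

C, E, G, J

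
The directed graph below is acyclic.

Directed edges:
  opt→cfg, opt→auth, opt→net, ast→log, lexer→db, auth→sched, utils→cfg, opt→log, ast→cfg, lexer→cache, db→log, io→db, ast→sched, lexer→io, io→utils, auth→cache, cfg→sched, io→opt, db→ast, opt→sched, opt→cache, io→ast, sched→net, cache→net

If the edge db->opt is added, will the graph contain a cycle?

No

Adding db→opt creates a cycle iff opt can already reach db.
Explore from opt: no path reaches db. The graph stays acyclic.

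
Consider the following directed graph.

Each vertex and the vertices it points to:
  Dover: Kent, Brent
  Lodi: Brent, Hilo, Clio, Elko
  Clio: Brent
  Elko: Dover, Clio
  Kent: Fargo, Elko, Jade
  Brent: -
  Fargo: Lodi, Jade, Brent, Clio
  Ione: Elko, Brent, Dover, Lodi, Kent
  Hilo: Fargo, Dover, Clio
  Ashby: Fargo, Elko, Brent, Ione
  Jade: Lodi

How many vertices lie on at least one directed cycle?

7

A vertex is on a directed cycle iff it belongs to a strongly connected component of size ≥ 2 (or has a self-loop).
The vertices on cycles are {Elko, Hilo, Jade, Kent, Lodi, Dover, Fargo} — 7 in total.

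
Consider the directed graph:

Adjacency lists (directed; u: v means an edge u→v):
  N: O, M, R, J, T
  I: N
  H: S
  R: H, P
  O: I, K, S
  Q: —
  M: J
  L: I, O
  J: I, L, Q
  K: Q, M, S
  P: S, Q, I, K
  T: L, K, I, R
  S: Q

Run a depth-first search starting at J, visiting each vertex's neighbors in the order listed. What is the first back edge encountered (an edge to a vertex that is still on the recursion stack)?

O->I

DFS from J (visiting each vertex's neighbors in the order listed); mark gray on enter, black on exit:
J gray
  I gray
    N gray
      O gray
        O→I: I is gray → back edge
First back edge: O → I.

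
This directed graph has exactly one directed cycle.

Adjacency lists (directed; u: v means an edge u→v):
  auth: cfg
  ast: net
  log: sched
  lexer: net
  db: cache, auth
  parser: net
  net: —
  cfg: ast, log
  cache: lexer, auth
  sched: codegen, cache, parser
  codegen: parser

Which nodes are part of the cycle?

DFS with gray/black marking from cache:
cache gray
  lexer gray
    net gray
    net black
  lexer black
  auth gray
    cfg gray
      ast gray
        ast→net: net black — skip
      ast black
      log gray
        sched gray
          codegen gray
            parser gray
              parser→net: net black — skip
            parser black
          codegen black
          sched→cache: cache is gray → back edge
Back edge closes the cycle cache → auth → cfg → log → sched → cache; its vertices are {cfg, log, auth, cache, sched}.

cfg, log, auth, cache, sched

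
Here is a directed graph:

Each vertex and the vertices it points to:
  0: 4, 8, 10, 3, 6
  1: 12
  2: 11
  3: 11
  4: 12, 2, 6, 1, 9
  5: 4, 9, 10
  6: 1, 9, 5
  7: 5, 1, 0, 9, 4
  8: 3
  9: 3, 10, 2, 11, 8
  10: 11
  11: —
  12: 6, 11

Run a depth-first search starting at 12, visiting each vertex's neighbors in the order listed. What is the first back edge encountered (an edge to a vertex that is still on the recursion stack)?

DFS from 12 (visiting each vertex's neighbors in the order listed); mark gray on enter, black on exit:
12 gray
  6 gray
    1 gray
      1→12: 12 is gray → back edge
First back edge: 1 → 12.

1->12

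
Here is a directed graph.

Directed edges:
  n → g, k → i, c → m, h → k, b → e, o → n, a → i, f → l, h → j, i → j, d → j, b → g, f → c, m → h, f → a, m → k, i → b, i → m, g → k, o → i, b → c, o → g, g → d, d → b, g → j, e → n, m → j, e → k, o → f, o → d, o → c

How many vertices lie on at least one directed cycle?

A vertex is on a directed cycle iff it belongs to a strongly connected component of size ≥ 2 (or has a self-loop).
The vertices on cycles are {b, c, d, e, g, h, i, k, m, n} — 10 in total.

10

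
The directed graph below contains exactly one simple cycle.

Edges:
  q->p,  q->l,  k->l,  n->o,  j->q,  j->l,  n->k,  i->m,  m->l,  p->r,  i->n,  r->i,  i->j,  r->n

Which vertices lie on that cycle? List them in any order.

i, j, p, q, r

DFS with gray/black marking from p:
p gray
  r gray
    i gray
      n gray
        k gray
          l gray
          l black
        k black
        o gray
        o black
      n black
      m gray
        m→l: l black — skip
      m black
      j gray
        j→l: l black — skip
        q gray
          q→l: l black — skip
          q→p: p is gray → back edge
Back edge closes the cycle p → r → i → j → q → p; its vertices are {i, j, p, q, r}.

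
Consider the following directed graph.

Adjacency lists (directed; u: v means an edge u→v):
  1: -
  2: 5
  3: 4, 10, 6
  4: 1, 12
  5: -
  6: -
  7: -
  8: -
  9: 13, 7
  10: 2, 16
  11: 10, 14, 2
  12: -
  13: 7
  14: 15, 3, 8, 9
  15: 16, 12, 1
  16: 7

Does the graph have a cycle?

No

DFS with white/gray/black marking, starting from 12:
12 gray
12 black
1 gray
1 black
2 gray
  5 gray
  5 black
2 black
3 gray
  4 gray
    4→1: 1 black — skip
    4→12: 12 black — skip
  4 black
  10 gray
    10→2: 2 black — skip
    16 gray
      7 gray
      7 black
    16 black
  10 black
  6 gray
  6 black
3 black
8 gray
8 black
9 gray
  13 gray
    13→7: 7 black — skip
  13 black
  9→7: 7 black — skip
9 black
11 gray
  11→10: 10 black — skip
  14 gray
    15 gray
      15→16: 16 black — skip
      15→12: 12 black — skip
      15→1: 1 black — skip
    15 black
    14→3: 3 black — skip
    14→8: 8 black — skip
    14→9: 9 black — skip
  14 black
  11→2: 2 black — skip
11 black
Every edge goes to a white or black vertex — no back edge, so the graph is acyclic.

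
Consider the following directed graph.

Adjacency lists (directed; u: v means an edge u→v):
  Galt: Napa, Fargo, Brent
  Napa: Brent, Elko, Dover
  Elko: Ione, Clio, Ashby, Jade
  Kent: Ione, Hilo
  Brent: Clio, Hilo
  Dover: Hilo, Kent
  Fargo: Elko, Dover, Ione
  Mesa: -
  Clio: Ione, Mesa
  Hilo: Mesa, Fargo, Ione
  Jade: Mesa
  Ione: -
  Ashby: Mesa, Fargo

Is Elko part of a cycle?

Elko is on a cycle iff Elko can reach itself via ≥1 edge.
Elko → Ashby → Fargo → Elko — yes.

Yes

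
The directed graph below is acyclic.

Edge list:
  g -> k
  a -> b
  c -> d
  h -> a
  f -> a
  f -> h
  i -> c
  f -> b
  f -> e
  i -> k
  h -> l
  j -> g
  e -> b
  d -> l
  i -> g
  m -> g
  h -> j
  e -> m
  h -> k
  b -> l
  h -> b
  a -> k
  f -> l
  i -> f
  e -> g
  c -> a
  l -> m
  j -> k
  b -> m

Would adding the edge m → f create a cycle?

Yes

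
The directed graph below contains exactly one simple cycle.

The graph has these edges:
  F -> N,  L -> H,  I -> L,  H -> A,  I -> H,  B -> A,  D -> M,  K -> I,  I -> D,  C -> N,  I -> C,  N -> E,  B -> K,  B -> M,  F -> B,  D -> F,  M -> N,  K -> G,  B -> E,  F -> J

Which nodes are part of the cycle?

B, D, F, I, K

DFS with gray/black marking from K:
K gray
  I gray
    D gray
      F gray
        J gray
        J black
        N gray
          E gray
          E black
        N black
        B gray
          A gray
          A black
          B→E: E black — skip
          B→K: K is gray → back edge
Back edge closes the cycle K → I → D → F → B → K; its vertices are {B, D, F, I, K}.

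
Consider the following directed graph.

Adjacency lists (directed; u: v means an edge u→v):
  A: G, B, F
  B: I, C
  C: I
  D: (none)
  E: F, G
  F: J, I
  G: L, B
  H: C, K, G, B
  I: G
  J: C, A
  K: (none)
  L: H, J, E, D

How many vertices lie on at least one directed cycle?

10

A vertex is on a directed cycle iff it belongs to a strongly connected component of size ≥ 2 (or has a self-loop).
The vertices on cycles are {A, B, C, E, F, G, H, I, J, L} — 10 in total.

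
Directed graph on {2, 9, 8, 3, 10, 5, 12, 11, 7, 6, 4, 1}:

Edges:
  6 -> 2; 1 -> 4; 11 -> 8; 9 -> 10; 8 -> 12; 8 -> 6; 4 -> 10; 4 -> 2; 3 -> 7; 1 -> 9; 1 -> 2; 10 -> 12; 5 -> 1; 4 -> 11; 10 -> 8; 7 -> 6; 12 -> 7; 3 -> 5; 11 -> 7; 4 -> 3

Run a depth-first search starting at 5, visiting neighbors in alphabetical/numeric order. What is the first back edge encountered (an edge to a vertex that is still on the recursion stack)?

DFS from 5 (visiting neighbors in alphabetical/numeric order); mark gray on enter, black on exit:
5 gray
  1 gray
    2 gray
    2 black
    4 gray
      4→2: 2 black — skip
      3 gray
        3→5: 5 is gray → back edge
First back edge: 3 → 5.

3->5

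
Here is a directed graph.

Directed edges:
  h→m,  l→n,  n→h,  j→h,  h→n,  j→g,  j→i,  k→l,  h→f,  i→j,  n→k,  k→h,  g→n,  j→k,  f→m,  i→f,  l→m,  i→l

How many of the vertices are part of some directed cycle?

A vertex is on a directed cycle iff it belongs to a strongly connected component of size ≥ 2 (or has a self-loop).
The vertices on cycles are {h, i, j, k, l, n} — 6 in total.

6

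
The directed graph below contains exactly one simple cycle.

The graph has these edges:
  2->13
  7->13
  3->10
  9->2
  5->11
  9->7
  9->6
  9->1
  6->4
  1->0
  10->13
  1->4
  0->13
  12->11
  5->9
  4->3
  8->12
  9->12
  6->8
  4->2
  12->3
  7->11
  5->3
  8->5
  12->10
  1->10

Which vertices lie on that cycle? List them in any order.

5, 6, 8, 9

DFS with gray/black marking from 9:
9 gray
  1 gray
    4 gray
      3 gray
        10 gray
          13 gray
          13 black
        10 black
      3 black
      2 gray
        2→13: 13 black — skip
      2 black
    4 black
    0 gray
      0→13: 13 black — skip
    0 black
    1→10: 10 black — skip
  1 black
  7 gray
    11 gray
    11 black
    7→13: 13 black — skip
  7 black
  6 gray
    8 gray
      5 gray
        5→11: 11 black — skip
        5→9: 9 is gray → back edge
Back edge closes the cycle 9 → 6 → 8 → 5 → 9; its vertices are {5, 6, 8, 9}.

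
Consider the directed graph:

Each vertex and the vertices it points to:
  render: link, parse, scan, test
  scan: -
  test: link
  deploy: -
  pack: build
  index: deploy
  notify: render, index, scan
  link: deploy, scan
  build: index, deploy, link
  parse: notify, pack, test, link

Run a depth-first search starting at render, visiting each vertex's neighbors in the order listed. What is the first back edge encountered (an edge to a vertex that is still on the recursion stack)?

notify->render

DFS from render (visiting each vertex's neighbors in the order listed); mark gray on enter, black on exit:
render gray
  link gray
    deploy gray
    deploy black
    scan gray
    scan black
  link black
  parse gray
    notify gray
      notify→render: render is gray → back edge
First back edge: notify → render.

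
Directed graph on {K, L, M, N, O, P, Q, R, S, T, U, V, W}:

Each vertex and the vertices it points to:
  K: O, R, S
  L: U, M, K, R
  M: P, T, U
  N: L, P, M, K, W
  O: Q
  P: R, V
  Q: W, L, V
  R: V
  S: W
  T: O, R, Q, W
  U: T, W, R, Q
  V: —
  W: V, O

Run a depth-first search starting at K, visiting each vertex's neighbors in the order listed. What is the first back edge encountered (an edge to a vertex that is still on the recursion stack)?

DFS from K (visiting each vertex's neighbors in the order listed); mark gray on enter, black on exit:
K gray
  O gray
    Q gray
      W gray
        V gray
        V black
        W→O: O is gray → back edge
First back edge: W → O.

W->O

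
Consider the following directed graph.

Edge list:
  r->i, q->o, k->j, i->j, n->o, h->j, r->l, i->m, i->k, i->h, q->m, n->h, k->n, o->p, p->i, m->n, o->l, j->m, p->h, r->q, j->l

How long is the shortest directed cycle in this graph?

4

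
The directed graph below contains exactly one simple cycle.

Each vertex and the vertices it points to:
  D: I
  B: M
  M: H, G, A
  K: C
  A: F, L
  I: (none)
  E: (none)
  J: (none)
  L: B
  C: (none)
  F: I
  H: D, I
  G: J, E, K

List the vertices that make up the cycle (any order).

A, B, L, M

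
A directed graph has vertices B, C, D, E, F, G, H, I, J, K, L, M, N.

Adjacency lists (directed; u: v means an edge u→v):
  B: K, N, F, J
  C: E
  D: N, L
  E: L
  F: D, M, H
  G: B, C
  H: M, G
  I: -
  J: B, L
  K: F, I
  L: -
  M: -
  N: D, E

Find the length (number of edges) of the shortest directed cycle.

2

For each vertex v, BFS finds the shortest path from v back to v.
The shortest such closed walk is B → J → B, length 2.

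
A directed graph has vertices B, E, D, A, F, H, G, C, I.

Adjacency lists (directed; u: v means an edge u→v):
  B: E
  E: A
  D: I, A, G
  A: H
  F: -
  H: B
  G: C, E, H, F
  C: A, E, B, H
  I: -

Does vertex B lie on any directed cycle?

B is on a cycle iff B can reach itself via ≥1 edge.
B → E → A → H → B — yes.

Yes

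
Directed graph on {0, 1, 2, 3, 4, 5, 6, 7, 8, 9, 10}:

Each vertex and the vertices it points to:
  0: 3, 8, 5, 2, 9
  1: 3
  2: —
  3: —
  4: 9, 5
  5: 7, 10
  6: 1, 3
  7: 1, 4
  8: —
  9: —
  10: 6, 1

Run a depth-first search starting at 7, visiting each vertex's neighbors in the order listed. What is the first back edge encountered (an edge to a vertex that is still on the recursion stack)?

DFS from 7 (visiting each vertex's neighbors in the order listed); mark gray on enter, black on exit:
7 gray
  1 gray
    3 gray
    3 black
  1 black
  4 gray
    9 gray
    9 black
    5 gray
      5→7: 7 is gray → back edge
First back edge: 5 → 7.

5→7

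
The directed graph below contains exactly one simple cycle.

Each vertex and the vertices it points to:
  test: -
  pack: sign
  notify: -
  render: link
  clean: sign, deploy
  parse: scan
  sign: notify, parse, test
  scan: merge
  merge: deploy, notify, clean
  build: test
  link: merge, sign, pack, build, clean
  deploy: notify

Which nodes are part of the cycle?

scan, sign, clean, merge, parse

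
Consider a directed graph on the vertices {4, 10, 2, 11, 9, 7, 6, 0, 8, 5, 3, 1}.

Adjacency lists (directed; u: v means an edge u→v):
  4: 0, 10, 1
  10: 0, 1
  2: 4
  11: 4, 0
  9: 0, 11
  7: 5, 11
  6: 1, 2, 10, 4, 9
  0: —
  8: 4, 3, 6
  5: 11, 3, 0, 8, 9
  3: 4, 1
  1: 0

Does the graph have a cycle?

No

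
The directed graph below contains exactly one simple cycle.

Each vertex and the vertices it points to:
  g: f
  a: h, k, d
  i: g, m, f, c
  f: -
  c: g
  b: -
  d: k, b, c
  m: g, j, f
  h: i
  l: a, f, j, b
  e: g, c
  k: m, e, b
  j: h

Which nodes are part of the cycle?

h, i, j, m

DFS with gray/black marking from h:
h gray
  i gray
    g gray
      f gray
      f black
    g black
    m gray
      m→g: g black — skip
      j gray
        j→h: h is gray → back edge
Back edge closes the cycle h → i → m → j → h; its vertices are {h, i, j, m}.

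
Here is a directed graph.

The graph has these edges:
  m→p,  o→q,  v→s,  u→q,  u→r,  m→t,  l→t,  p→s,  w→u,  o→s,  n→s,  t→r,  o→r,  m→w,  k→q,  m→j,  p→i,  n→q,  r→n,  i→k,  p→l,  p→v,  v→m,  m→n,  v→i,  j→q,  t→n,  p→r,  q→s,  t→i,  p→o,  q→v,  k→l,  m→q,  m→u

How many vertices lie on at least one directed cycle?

14

A vertex is on a directed cycle iff it belongs to a strongly connected component of size ≥ 2 (or has a self-loop).
The vertices on cycles are {i, j, k, l, m, n, o, p, q, r, t, u, v, w} — 14 in total.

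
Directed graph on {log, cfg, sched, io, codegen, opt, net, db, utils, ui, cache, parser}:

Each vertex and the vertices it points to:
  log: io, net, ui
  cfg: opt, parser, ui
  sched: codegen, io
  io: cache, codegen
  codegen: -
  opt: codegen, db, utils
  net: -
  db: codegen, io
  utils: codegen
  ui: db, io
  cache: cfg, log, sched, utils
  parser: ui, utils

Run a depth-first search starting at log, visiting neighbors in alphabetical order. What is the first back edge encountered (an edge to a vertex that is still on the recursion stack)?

DFS from log (visiting neighbors in alphabetical order); mark gray on enter, black on exit:
log gray
  io gray
    cache gray
      cfg gray
        opt gray
          codegen gray
          codegen black
          db gray
            db→codegen: codegen black — skip
            db→io: io is gray → back edge
First back edge: db → io.

db->io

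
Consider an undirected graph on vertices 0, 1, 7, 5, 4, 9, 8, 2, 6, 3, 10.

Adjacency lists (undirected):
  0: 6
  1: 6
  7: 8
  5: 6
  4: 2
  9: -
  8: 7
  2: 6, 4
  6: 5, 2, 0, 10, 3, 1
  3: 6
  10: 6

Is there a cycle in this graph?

DFS, tracking each vertex's parent; an edge to a visited non-parent vertex closes a cycle.
Start from 1:
visit 1 (parent –)
  visit 6 (parent 1)
    visit 5 (parent 6)
      5–6: parent, skip
    visit 2 (parent 6)
      2–6: parent, skip
      visit 4 (parent 2)
        4–2: parent, skip
    visit 0 (parent 6)
      0–6: parent, skip
    visit 10 (parent 6)
      10–6: parent, skip
    visit 3 (parent 6)
      3–6: parent, skip
    6–1: parent, skip
visit 7 (parent –)
  visit 8 (parent 7)
    8–7: parent, skip
visit 9 (parent –)
No non-parent visited neighbor found — the graph is a forest.

No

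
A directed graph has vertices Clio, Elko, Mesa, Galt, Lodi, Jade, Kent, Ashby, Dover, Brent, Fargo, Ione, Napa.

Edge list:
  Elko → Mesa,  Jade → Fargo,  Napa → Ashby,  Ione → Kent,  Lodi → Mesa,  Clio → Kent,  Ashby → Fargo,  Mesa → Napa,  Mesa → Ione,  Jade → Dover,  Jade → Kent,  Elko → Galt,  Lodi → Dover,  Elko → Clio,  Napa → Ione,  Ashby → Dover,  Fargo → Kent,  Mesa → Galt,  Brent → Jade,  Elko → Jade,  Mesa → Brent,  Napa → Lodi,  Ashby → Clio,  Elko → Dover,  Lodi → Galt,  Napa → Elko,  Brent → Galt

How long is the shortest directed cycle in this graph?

For each vertex v, BFS finds the shortest path from v back to v.
The shortest such closed walk is Napa → Elko → Mesa → Napa, length 3.

3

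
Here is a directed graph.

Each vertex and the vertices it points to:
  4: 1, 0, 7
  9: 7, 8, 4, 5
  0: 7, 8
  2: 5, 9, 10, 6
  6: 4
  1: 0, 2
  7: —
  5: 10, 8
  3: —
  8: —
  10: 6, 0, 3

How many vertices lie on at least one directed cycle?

A vertex is on a directed cycle iff it belongs to a strongly connected component of size ≥ 2 (or has a self-loop).
The vertices on cycles are {1, 2, 4, 5, 6, 9, 10} — 7 in total.

7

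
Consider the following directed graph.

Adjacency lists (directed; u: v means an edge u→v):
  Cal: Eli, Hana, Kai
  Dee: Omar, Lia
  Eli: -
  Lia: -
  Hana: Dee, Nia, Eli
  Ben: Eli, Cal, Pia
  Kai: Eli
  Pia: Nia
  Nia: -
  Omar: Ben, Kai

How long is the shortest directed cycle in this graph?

For each vertex v, BFS finds the shortest path from v back to v.
The shortest such closed walk is Ben → Cal → Hana → Dee → Omar → Ben, length 5.

5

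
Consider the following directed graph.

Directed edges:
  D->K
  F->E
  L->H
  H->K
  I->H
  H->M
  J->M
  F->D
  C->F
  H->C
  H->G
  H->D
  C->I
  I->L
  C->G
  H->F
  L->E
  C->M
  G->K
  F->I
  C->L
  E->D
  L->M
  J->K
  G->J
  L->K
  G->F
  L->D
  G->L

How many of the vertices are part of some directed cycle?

A vertex is on a directed cycle iff it belongs to a strongly connected component of size ≥ 2 (or has a self-loop).
The vertices on cycles are {C, F, G, H, I, L} — 6 in total.

6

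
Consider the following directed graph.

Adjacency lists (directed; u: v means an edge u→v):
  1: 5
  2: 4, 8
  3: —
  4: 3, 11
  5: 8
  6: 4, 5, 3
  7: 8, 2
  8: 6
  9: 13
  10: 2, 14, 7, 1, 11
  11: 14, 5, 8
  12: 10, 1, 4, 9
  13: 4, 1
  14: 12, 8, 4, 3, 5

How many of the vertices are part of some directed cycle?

13

A vertex is on a directed cycle iff it belongs to a strongly connected component of size ≥ 2 (or has a self-loop).
The vertices on cycles are {1, 2, 4, 5, 6, 7, 8, 9, 10, 11, 12, 13, 14} — 13 in total.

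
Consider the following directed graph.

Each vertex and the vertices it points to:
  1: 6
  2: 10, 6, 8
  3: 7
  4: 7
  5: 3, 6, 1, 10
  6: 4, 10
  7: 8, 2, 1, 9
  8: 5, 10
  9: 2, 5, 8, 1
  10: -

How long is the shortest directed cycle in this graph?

For each vertex v, BFS finds the shortest path from v back to v.
The shortest such closed walk is 3 → 7 → 9 → 5 → 3, length 4.

4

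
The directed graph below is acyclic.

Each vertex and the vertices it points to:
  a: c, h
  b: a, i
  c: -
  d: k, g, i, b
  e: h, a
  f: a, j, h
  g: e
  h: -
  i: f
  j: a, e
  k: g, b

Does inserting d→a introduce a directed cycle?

No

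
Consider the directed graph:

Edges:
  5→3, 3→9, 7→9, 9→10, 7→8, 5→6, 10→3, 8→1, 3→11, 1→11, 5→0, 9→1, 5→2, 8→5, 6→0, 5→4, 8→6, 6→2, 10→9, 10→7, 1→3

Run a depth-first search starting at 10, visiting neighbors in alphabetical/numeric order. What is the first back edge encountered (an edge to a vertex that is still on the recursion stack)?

DFS from 10 (visiting neighbors in alphabetical/numeric order); mark gray on enter, black on exit:
10 gray
  3 gray
    9 gray
      1 gray
        1→3: 3 is gray → back edge
First back edge: 1 → 3.

1→3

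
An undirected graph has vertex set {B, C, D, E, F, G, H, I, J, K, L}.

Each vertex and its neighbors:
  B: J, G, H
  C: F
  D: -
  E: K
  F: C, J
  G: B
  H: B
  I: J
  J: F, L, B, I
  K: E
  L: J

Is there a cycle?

No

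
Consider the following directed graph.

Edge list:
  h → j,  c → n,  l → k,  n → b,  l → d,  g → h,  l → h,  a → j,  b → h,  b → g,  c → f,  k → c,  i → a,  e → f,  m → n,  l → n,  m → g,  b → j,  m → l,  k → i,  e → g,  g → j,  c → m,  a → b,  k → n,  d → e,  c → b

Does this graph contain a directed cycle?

Yes

DFS with white/gray/black marking, starting from l:
l gray
  d gray
    e gray
      f gray
      f black
      g gray
        j gray
        j black
        h gray
          h→j: j black — skip
        h black
      g black
    e black
  d black
  l→h: h black — skip
  k gray
    i gray
      a gray
        b gray
          b→h: h black — skip
          b→g: g black — skip
          b→j: j black — skip
        b black
        a→j: j black — skip
      a black
    i black
    c gray
      c→b: b black — skip
      c→f: f black — skip
      n gray
        n→b: b black — skip
      n black
      m gray
        m→g: g black — skip
        m→n: n black — skip
        m→l: l is gray → back edge
Back edge found, so a cycle exists: l → k → c → m → l.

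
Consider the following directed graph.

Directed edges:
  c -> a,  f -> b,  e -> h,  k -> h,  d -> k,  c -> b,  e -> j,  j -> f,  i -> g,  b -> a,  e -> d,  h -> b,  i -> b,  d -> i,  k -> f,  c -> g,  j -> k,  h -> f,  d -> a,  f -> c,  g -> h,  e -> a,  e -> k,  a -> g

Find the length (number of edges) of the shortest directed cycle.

For each vertex v, BFS finds the shortest path from v back to v.
The shortest such closed walk is a → g → h → b → a, length 4.

4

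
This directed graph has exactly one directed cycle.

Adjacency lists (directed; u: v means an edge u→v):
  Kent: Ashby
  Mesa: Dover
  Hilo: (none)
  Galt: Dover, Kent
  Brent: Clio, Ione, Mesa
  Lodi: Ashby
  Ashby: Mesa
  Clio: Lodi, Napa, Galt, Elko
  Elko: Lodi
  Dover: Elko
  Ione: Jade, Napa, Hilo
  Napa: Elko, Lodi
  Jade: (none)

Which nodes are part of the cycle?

Elko, Lodi, Mesa, Ashby, Dover

DFS with gray/black marking from Mesa:
Mesa gray
  Dover gray
    Elko gray
      Lodi gray
        Ashby gray
          Ashby→Mesa: Mesa is gray → back edge
Back edge closes the cycle Mesa → Dover → Elko → Lodi → Ashby → Mesa; its vertices are {Elko, Lodi, Mesa, Ashby, Dover}.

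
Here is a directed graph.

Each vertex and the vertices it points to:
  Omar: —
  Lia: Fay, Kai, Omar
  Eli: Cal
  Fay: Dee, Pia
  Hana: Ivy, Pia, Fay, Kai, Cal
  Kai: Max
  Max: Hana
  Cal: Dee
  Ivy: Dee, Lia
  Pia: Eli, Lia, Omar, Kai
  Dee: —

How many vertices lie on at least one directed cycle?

A vertex is on a directed cycle iff it belongs to a strongly connected component of size ≥ 2 (or has a self-loop).
The vertices on cycles are {Fay, Ivy, Kai, Lia, Max, Pia, Hana} — 7 in total.

7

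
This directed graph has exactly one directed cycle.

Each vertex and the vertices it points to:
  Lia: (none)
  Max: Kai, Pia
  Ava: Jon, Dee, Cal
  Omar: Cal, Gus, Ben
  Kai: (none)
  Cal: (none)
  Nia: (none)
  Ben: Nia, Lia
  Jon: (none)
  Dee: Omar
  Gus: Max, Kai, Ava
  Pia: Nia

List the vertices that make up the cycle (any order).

Ava, Dee, Gus, Omar

DFS with gray/black marking from Omar:
Omar gray
  Cal gray
  Cal black
  Gus gray
    Max gray
      Kai gray
      Kai black
      Pia gray
        Nia gray
        Nia black
      Pia black
    Max black
    Gus→Kai: Kai black — skip
    Ava gray
      Jon gray
      Jon black
      Dee gray
        Dee→Omar: Omar is gray → back edge
Back edge closes the cycle Omar → Gus → Ava → Dee → Omar; its vertices are {Ava, Dee, Gus, Omar}.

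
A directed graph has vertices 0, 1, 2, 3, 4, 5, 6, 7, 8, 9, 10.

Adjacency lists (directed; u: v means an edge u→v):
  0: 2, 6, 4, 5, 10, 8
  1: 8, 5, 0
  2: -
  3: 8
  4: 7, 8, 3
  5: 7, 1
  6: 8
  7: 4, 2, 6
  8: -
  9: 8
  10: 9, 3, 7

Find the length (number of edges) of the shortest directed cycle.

2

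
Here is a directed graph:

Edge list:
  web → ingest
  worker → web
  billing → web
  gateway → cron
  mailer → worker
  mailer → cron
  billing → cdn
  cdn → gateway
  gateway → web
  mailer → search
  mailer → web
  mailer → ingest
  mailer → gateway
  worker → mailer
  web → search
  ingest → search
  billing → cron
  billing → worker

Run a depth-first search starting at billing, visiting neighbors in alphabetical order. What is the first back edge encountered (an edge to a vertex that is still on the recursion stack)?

DFS from billing (visiting neighbors in alphabetical order); mark gray on enter, black on exit:
billing gray
  cdn gray
    gateway gray
      cron gray
      cron black
      web gray
        ingest gray
          search gray
          search black
        ingest black
        web→search: search black — skip
      web black
    gateway black
  cdn black
  billing→cron: cron black — skip
  billing→web: web black — skip
  worker gray
    mailer gray
      mailer→cron: cron black — skip
      mailer→gateway: gateway black — skip
      mailer→ingest: ingest black — skip
      mailer→search: search black — skip
      mailer→web: web black — skip
      mailer→worker: worker is gray → back edge
First back edge: mailer → worker.

mailer→worker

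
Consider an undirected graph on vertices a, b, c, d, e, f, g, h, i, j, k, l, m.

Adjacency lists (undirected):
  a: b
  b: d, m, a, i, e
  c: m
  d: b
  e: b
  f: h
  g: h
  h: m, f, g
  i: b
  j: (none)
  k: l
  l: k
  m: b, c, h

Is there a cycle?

No

DFS, tracking each vertex's parent; an edge to a visited non-parent vertex closes a cycle.
Start from g:
visit g (parent –)
  visit h (parent g)
    visit m (parent h)
      visit b (parent m)
        visit d (parent b)
          d–b: parent, skip
        b–m: parent, skip
        visit a (parent b)
          a–b: parent, skip
        visit i (parent b)
          i–b: parent, skip
        visit e (parent b)
          e–b: parent, skip
      visit c (parent m)
        c–m: parent, skip
      m–h: parent, skip
    visit f (parent h)
      f–h: parent, skip
    h–g: parent, skip
visit j (parent –)
visit k (parent –)
  visit l (parent k)
    l–k: parent, skip
No non-parent visited neighbor found — the graph is a forest.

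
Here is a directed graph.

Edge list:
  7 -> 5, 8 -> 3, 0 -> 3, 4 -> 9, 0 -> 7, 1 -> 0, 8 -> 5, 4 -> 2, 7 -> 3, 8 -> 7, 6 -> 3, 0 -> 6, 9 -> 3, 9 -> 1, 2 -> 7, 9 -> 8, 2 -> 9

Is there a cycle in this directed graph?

DFS with white/gray/black marking, starting from 6:
6 gray
  3 gray
  3 black
6 black
0 gray
  0→6: 6 black — skip
  7 gray
    5 gray
    5 black
    7→3: 3 black — skip
  7 black
  0→3: 3 black — skip
0 black
1 gray
  1→0: 0 black — skip
1 black
2 gray
  2→7: 7 black — skip
  9 gray
    9→1: 1 black — skip
    8 gray
      8→5: 5 black — skip
      8→3: 3 black — skip
      8→7: 7 black — skip
    8 black
    9→3: 3 black — skip
  9 black
2 black
4 gray
  4→2: 2 black — skip
  4→9: 9 black — skip
4 black
Every edge goes to a white or black vertex — no back edge, so the graph is acyclic.

No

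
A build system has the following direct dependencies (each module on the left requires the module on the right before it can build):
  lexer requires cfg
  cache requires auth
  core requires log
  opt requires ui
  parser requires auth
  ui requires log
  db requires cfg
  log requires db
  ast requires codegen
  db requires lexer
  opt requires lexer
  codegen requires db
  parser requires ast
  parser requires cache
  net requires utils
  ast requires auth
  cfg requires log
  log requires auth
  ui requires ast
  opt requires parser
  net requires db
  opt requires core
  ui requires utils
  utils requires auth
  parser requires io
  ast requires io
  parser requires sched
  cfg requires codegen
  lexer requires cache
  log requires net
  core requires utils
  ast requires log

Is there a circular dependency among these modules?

DFS with white/gray/black marking, starting from utils:
utils gray
  auth gray
  auth black
utils black
core gray
  core→utils: utils black — skip
  log gray
    db gray
      lexer gray
        cache gray
          cache→auth: auth black — skip
        cache black
        cfg gray
          codegen gray
            codegen→db: db is gray → back edge
Back edge found, so a cycle exists: db → lexer → cfg → codegen → db.

Yes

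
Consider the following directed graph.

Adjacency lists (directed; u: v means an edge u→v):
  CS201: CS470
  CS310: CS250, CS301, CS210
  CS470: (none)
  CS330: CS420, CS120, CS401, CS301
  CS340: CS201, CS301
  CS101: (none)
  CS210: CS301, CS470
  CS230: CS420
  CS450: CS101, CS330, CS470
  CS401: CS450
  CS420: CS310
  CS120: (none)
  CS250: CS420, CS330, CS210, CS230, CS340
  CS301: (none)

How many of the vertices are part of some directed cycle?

7

A vertex is on a directed cycle iff it belongs to a strongly connected component of size ≥ 2 (or has a self-loop).
The vertices on cycles are {CS230, CS250, CS310, CS330, CS401, CS420, CS450} — 7 in total.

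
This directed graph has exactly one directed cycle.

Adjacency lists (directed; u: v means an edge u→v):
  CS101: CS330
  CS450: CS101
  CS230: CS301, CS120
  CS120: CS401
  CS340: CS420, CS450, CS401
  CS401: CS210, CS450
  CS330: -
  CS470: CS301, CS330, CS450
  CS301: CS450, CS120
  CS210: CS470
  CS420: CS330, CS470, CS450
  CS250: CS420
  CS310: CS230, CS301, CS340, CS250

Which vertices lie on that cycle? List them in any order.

DFS with gray/black marking from CS301:
CS301 gray
  CS450 gray
    CS101 gray
      CS330 gray
      CS330 black
    CS101 black
  CS450 black
  CS120 gray
    CS401 gray
      CS210 gray
        CS470 gray
          CS470→CS301: CS301 is gray → back edge
Back edge closes the cycle CS301 → CS120 → CS401 → CS210 → CS470 → CS301; its vertices are {CS120, CS210, CS301, CS401, CS470}.

CS120, CS210, CS301, CS401, CS470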